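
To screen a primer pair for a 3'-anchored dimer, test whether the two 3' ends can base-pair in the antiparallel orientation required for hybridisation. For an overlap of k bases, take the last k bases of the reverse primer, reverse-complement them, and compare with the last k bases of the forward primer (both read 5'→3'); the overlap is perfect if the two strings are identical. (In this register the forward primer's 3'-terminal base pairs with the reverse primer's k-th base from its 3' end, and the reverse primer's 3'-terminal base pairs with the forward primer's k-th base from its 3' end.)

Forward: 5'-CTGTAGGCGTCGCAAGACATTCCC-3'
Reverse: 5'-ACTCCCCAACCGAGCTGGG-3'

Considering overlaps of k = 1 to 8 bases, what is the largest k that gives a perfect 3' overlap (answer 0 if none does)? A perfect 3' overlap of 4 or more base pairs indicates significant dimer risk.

Last 8 bases (5'→3') — forward …ACATTCCC, reverse …GAGCTGGG.
Reverse complement of the reverse primer's last 8 bases: CCCAGCTC; its first k bases are the reverse complement of the reverse primer's last k bases, so a perfect k-base overlap needs the forward primer's last k bases to equal them.
Comparing (forward last k vs required): k=1: C vs C ✓; k=2: CC vs CC ✓; k=3: CCC vs CCC ✓; k=4: TCCC vs CCCA ✗; k=5: TTCCC vs CCCAG ✗; k=6: ATTCCC vs CCCAGC ✗; k=7: CATTCCC vs CCCAGCT ✗; k=8: ACATTCCC vs CCCAGCTC ✗.
Perfect overlaps at k = 1, 2, 3; the largest is 3.

Longest perfect overlap: 3 complementary base pairs; below the dimer-risk threshold (threshold 4).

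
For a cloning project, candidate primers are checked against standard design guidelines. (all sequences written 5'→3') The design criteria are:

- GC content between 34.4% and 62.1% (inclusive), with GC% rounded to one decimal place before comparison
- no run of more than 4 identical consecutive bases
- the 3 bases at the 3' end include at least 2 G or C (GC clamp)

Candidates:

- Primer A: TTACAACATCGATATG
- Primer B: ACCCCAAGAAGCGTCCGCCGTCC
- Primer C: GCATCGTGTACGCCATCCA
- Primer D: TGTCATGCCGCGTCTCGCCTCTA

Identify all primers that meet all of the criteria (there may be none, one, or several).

Primer A (16 nt, A=6 T=5 G=2 C=3): GC 5/16 = 31.3%, outside 34.4–62.1% ✗; longest run = 2 ✓; 3' end ATG has 1 G/C, need ≥2 ✗ — fails.
Primer B (23 nt, A=5 T=2 G=5 C=11): GC 16/23 = 69.6%, outside 34.4–62.1% ✗; longest run = 4 ✓; 3' end TCC has 2 G/C ✓ — fails.
Primer C (19 nt, A=4 T=4 G=4 C=7): GC 11/19 = 57.9% ✓; longest run = 2 ✓; 3' end CCA has 2 G/C ✓ — passes.
Primer D (23 nt, A=2 T=7 G=5 C=9): GC 14/23 = 60.9% ✓; longest run = 2 ✓; 3' end CTA has 1 G/C, need ≥2 ✗ — fails.

Primer C only.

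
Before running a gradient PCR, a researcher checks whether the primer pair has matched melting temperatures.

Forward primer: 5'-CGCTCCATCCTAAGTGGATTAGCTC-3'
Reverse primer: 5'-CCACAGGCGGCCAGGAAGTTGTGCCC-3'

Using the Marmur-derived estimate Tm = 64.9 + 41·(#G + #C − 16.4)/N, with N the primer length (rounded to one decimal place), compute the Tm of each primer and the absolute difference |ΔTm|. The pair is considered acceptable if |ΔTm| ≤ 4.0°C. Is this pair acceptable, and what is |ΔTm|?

|ΔTm| = 8.1°C; the pair is not acceptable.

Forward: G+C = 13, N = 25 → Tm = 64.9 + 41·(13 − 16.4)/25 = 59.3°C.
Reverse: G+C = 18, N = 26 → Tm = 64.9 + 41·(18 − 16.4)/26 = 67.4°C.
|ΔTm| = |59.3 − 67.4| = 8.1°C, > 4.0°C.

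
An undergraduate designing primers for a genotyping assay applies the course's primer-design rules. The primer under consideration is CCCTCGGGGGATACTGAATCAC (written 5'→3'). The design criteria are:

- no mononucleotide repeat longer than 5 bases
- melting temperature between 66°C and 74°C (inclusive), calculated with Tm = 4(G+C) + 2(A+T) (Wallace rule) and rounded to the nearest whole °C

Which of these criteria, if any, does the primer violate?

Meets all criteria.

Base counts: A=5, T=4, G=6, C=7 (length 22).
homopolymer run: longest run = 5 ✓
Tm: Tm = 2·9 + 4·13 = 70°C ✓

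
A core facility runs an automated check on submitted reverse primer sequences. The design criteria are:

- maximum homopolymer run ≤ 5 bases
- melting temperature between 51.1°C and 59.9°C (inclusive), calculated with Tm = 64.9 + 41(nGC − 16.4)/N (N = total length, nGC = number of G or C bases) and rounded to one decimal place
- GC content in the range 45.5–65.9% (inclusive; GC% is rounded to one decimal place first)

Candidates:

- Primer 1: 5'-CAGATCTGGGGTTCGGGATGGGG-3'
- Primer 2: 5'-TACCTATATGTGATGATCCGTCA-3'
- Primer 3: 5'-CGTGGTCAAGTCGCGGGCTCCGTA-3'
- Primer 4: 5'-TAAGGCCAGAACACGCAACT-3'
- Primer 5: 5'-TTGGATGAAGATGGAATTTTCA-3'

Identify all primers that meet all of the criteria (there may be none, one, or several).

Primer 1 (23 nt, A=3 T=5 G=12 C=3): longest run = 4 ✓; Tm = 64.9 + 41·(15 − 16.4)/23 = 62.4°C, outside 51.1–59.9°C ✗; GC 15/23 = 65.2% ✓ — fails.
Primer 2 (23 nt, A=6 T=8 G=4 C=5): longest run = 2 ✓; Tm = 64.9 + 41·(9 − 16.4)/23 = 51.7°C ✓; GC 9/23 = 39.1%, outside 45.5–65.9% ✗ — fails.
Primer 3 (24 nt, A=3 T=5 G=9 C=7): longest run = 3 ✓; Tm = 64.9 + 41·(16 − 16.4)/24 = 64.2°C, outside 51.1–59.9°C ✗; GC 16/24 = 66.7%, outside 45.5–65.9% ✗ — fails.
Primer 4 (20 nt, A=8 T=2 G=4 C=6): longest run = 2 ✓; Tm = 64.9 + 41·(10 − 16.4)/20 = 51.8°C ✓; GC 10/20 = 50.0% ✓ — passes.
Primer 5 (22 nt, A=7 T=8 G=6 C=1): longest run = 4 ✓; Tm = 64.9 + 41·(7 − 16.4)/22 = 47.4°C, outside 51.1–59.9°C ✗; GC 7/22 = 31.8%, outside 45.5–65.9% ✗ — fails.

Primer 4 only.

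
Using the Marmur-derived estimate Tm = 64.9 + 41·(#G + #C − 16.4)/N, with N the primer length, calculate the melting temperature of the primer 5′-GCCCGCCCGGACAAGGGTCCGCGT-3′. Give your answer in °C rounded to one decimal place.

69.3°C

Base counts: A=3, T=2, G=9, C=10; G+C = 19, N = 24.
Tm = 64.9 + 41·(19 − 16.4)/24 = 64.9 + 106.60/24 = 69.3°C.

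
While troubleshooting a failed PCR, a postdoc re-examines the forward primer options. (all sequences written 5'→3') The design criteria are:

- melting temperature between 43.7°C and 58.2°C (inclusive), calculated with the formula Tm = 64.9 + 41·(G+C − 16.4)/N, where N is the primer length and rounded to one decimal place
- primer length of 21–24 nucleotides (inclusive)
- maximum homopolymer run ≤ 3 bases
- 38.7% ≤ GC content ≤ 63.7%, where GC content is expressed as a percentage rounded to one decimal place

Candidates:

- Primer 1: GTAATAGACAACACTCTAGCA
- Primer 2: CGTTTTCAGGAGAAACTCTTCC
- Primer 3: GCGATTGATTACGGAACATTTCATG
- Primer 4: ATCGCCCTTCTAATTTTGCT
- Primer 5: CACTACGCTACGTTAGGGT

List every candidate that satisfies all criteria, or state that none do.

Primer 1 (21 nt, A=9 T=4 G=3 C=5): Tm = 64.9 + 41·(8 − 16.4)/21 = 48.5°C ✓; length 21 ✓; longest run = 2 ✓; GC 8/21 = 38.1%, outside 38.7–63.7% ✗ — fails.
Primer 2 (22 nt, A=5 T=7 G=4 C=6): Tm = 64.9 + 41·(10 − 16.4)/22 = 53.0°C ✓; length 22 ✓; longest run = 4, exceeds 3 ✗; GC 10/22 = 45.5% ✓ — fails.
Primer 3 (25 nt, A=7 T=8 G=6 C=4): Tm = 64.9 + 41·(10 − 16.4)/25 = 54.4°C ✓; length 25, outside 21–24 ✗; longest run = 3 ✓; GC 10/25 = 40.0% ✓ — fails.
Primer 4 (20 nt, A=3 T=9 G=2 C=6): Tm = 64.9 + 41·(8 − 16.4)/20 = 47.7°C ✓; length 20, outside 21–24 ✗; longest run = 4, exceeds 3 ✗; GC 8/20 = 40.0% ✓ — fails.
Primer 5 (19 nt, A=4 T=5 G=5 C=5): Tm = 64.9 + 41·(10 − 16.4)/19 = 51.1°C ✓; length 19, outside 21–24 ✗; longest run = 3 ✓; GC 10/19 = 52.6% ✓ — fails.

None of the candidates satisfy all criteria.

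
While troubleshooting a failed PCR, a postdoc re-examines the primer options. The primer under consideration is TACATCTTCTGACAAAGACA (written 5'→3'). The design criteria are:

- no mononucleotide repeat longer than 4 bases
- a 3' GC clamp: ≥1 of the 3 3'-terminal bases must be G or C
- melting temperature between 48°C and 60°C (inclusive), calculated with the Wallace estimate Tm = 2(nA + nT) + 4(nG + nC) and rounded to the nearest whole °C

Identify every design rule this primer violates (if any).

Meets all criteria.

Base counts: A=8, T=5, G=2, C=5 (length 20).
homopolymer run: longest run = 3 ✓
GC clamp: 3' end ACA has 1 G/C ✓
Tm: Tm = 2·13 + 4·7 = 54°C ✓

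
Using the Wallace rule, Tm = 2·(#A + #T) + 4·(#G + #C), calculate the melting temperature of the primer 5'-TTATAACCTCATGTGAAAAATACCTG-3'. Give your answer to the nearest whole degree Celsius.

Base counts: A=10, T=8, G=3, C=5 (length 26).
Tm = 2·(10+8) + 4·(3+5) = 2·18 + 4·8 = 36 + 32 = 68°C.

68°C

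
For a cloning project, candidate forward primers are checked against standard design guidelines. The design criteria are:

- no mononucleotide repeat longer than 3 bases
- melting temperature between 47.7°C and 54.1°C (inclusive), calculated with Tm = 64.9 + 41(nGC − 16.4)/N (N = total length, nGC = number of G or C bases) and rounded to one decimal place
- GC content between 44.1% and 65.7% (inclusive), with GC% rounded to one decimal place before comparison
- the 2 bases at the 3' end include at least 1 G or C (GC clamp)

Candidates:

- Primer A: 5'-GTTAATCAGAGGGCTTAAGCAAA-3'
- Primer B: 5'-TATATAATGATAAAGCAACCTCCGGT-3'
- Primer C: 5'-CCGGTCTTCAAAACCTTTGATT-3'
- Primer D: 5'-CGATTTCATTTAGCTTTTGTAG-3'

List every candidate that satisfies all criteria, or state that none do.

Primer A (23 nt, A=9 T=5 G=6 C=3): longest run = 3 ✓; Tm = 64.9 + 41·(9 − 16.4)/23 = 51.7°C ✓; GC 9/23 = 39.1%, outside 44.1–65.7% ✗; 3' end AA has 0 G/C, need ≥1 ✗ — fails.
Primer B (26 nt, A=10 T=7 G=4 C=5): longest run = 3 ✓; Tm = 64.9 + 41·(9 − 16.4)/26 = 53.2°C ✓; GC 9/26 = 34.6%, outside 44.1–65.7% ✗; 3' end GT has 1 G/C ✓ — fails.
Primer C (22 nt, A=5 T=8 G=3 C=6): longest run = 4, exceeds 3 ✗; Tm = 64.9 + 41·(9 − 16.4)/22 = 51.1°C ✓; GC 9/22 = 40.9%, outside 44.1–65.7% ✗; 3' end TT has 0 G/C, need ≥1 ✗ — fails.
Primer D (22 nt, A=4 T=11 G=4 C=3): longest run = 4, exceeds 3 ✗; Tm = 64.9 + 41·(7 − 16.4)/22 = 47.4°C, outside 47.7–54.1°C ✗; GC 7/22 = 31.8%, outside 44.1–65.7% ✗; 3' end AG has 1 G/C ✓ — fails.

None of the candidates satisfy all criteria.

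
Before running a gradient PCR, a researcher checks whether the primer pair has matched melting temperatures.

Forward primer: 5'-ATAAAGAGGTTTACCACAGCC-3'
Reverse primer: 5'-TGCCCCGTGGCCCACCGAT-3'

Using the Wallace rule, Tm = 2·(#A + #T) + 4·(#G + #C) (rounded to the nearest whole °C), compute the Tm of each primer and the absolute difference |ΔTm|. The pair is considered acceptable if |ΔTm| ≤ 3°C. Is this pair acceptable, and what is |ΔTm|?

Forward: A=8 T=4 G=4 C=5 → Tm = 2·12 + 4·9 = 60°C.
Reverse: A=2 T=3 G=5 C=9 → Tm = 2·5 + 4·14 = 66°C.
|ΔTm| = |60 − 66| = 6°C, > 3°C.

|ΔTm| = 6°C; the pair is not acceptable.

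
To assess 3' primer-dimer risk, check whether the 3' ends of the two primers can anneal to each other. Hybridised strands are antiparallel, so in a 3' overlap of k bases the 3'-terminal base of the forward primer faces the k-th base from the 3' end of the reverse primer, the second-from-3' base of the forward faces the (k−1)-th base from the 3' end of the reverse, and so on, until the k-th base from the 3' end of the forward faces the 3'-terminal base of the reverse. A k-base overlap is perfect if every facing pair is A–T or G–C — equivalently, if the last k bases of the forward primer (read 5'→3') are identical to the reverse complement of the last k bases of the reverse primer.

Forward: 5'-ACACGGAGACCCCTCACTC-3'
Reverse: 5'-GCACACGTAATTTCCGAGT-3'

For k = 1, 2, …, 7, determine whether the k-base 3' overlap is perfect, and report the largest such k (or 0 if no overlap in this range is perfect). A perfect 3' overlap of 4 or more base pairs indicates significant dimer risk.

Last 7 bases (5'→3') — forward …CTCACTC, reverse …TCCGAGT.
Reverse complement of the reverse primer's last 7 bases: ACTCGGA; its first k bases are the reverse complement of the reverse primer's last k bases, so a perfect k-base overlap needs the forward primer's last k bases to equal them.
Comparing (forward last k vs required): k=1: C vs A ✗; k=2: TC vs AC ✗; k=3: CTC vs ACT ✗; k=4: ACTC vs ACTC ✓; k=5: CACTC vs ACTCG ✗; k=6: TCACTC vs ACTCGG ✗; k=7: CTCACTC vs ACTCGGA ✗.
Only k = 4 is perfect, so the longest perfect 3' overlap is 4.

Longest perfect overlap: 4 complementary base pairs; significant dimer risk (threshold 4).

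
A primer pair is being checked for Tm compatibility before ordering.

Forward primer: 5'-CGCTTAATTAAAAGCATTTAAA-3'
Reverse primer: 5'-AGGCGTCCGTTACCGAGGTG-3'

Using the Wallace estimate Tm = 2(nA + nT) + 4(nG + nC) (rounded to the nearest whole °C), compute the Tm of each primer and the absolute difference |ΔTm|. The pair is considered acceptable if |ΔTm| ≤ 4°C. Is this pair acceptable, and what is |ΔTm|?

|ΔTm| = 12°C; the pair is not acceptable.

Forward: A=10 T=7 G=2 C=3 → Tm = 2·17 + 4·5 = 54°C.
Reverse: A=3 T=4 G=8 C=5 → Tm = 2·7 + 4·13 = 66°C.
|ΔTm| = |54 − 66| = 12°C, > 4°C.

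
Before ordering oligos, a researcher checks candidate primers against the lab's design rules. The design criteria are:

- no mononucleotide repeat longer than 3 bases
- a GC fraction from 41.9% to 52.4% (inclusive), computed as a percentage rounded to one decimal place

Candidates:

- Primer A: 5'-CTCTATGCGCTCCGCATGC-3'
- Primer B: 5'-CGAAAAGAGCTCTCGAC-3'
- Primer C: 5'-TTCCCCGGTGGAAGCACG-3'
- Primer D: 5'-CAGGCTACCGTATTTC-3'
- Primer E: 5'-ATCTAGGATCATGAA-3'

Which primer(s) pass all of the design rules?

Primer A (19 nt, A=2 T=5 G=4 C=8): longest run = 2 ✓; GC 12/19 = 63.2%, outside 41.9–52.4% ✗ — fails.
Primer B (17 nt, A=6 T=2 G=4 C=5): longest run = 4, exceeds 3 ✗; GC 9/17 = 52.9%, outside 41.9–52.4% ✗ — fails.
Primer C (18 nt, A=3 T=3 G=6 C=6): longest run = 4, exceeds 3 ✗; GC 12/18 = 66.7%, outside 41.9–52.4% ✗ — fails.
Primer D (16 nt, A=3 T=5 G=3 C=5): longest run = 3 ✓; GC 8/16 = 50.0% ✓ — passes.
Primer E (15 nt, A=6 T=4 G=3 C=2): longest run = 2 ✓; GC 5/15 = 33.3%, outside 41.9–52.4% ✗ — fails.

Primer D only.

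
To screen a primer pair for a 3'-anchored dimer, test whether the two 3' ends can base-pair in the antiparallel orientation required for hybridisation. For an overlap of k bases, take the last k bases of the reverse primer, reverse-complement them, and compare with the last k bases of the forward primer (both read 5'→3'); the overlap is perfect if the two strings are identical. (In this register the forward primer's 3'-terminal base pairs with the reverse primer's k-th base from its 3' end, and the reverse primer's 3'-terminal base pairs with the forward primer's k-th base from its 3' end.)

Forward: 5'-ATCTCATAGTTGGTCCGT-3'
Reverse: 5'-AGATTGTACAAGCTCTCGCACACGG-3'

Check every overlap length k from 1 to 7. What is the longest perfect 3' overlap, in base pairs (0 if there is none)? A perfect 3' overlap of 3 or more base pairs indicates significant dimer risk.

Last 7 bases (5'→3') — forward …GGTCCGT, reverse …CACACGG.
Reverse complement of the reverse primer's last 7 bases: CCGTGTG; its first k bases are the reverse complement of the reverse primer's last k bases, so a perfect k-base overlap needs the forward primer's last k bases to equal them.
Comparing (forward last k vs required): k=1: T vs C ✗; k=2: GT vs CC ✗; k=3: CGT vs CCG ✗; k=4: CCGT vs CCGT ✓; k=5: TCCGT vs CCGTG ✗; k=6: GTCCGT vs CCGTGT ✗; k=7: GGTCCGT vs CCGTGTG ✗.
Only k = 4 is perfect, so the longest perfect 3' overlap is 4.

Longest perfect overlap: 4 complementary base pairs; significant dimer risk (threshold 3).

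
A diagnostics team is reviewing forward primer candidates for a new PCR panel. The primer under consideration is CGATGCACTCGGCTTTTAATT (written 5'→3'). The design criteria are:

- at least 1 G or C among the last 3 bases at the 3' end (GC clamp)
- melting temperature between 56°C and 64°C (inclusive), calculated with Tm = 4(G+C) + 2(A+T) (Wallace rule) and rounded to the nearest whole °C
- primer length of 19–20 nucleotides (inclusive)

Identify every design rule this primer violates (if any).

Fails: GC clamp, length.

Base counts: A=4, T=8, G=4, C=5 (length 21).
GC clamp: 3' end ATT has 0 G/C, need ≥1 ✗
Tm: Tm = 2·12 + 4·9 = 60°C ✓
length: length 21, outside 19–20 ✗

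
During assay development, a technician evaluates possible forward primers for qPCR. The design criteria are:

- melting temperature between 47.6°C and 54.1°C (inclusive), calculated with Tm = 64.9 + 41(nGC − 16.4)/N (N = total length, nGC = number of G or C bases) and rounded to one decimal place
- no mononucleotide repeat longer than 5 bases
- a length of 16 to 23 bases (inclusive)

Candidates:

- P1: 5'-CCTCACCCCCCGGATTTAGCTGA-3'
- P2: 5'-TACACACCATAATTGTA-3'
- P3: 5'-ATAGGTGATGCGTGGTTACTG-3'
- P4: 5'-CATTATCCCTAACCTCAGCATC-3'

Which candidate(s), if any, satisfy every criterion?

P1 (23 nt, A=4 T=5 G=4 C=10): Tm = 64.9 + 41·(14 − 16.4)/23 = 60.6°C, outside 47.6–54.1°C ✗; longest run = 6, exceeds 5 ✗; length 23 ✓ — fails.
P2 (17 nt, A=7 T=5 G=1 C=4): Tm = 64.9 + 41·(5 − 16.4)/17 = 37.4°C, outside 47.6–54.1°C ✗; longest run = 2 ✓; length 17 ✓ — fails.
P3 (21 nt, A=4 T=7 G=8 C=2): Tm = 64.9 + 41·(10 − 16.4)/21 = 52.4°C ✓; longest run = 2 ✓; length 21 ✓ — passes.
P4 (22 nt, A=6 T=6 G=1 C=9): Tm = 64.9 + 41·(10 − 16.4)/22 = 53.0°C ✓; longest run = 3 ✓; length 22 ✓ — passes.

P3 and P4.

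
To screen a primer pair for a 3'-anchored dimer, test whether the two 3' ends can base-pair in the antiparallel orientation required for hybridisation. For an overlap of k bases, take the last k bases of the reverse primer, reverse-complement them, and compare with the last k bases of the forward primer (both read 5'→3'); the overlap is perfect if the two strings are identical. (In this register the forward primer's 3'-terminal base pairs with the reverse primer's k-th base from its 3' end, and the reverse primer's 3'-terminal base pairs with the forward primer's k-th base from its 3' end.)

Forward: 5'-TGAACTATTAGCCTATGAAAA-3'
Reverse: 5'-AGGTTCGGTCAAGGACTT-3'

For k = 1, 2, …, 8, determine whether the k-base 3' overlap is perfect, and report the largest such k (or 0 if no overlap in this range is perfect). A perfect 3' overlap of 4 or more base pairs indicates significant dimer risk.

Last 8 bases (5'→3') — forward …TATGAAAA, reverse …AAGGACTT.
Reverse complement of the reverse primer's last 8 bases: AAGTCCTT; its first k bases are the reverse complement of the reverse primer's last k bases, so a perfect k-base overlap needs the forward primer's last k bases to equal them.
Comparing (forward last k vs required): k=1: A vs A ✓; k=2: AA vs AA ✓; k=3: AAA vs AAG ✗; k=4: AAAA vs AAGT ✗; k=5: GAAAA vs AAGTC ✗; k=6: TGAAAA vs AAGTCC ✗; k=7: ATGAAAA vs AAGTCCT ✗; k=8: TATGAAAA vs AAGTCCTT ✗.
Perfect overlaps at k = 1, 2; the largest is 2.

Longest perfect overlap: 2 complementary base pairs; below the dimer-risk threshold (threshold 4).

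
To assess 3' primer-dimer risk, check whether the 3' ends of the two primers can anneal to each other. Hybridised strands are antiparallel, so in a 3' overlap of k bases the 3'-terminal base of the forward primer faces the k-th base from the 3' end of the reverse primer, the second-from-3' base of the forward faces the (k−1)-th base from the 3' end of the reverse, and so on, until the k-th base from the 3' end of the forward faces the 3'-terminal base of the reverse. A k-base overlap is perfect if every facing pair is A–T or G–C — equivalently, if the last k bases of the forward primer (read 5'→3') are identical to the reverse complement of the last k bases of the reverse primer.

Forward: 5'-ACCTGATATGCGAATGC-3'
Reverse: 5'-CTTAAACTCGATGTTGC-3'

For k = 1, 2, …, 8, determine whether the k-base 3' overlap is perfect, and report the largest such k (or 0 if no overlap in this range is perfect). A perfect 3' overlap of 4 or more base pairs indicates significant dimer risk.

Last 8 bases (5'→3') — forward …GCGAATGC, reverse …GATGTTGC.
Reverse complement of the reverse primer's last 8 bases: GCAACATC; its first k bases are the reverse complement of the reverse primer's last k bases, so a perfect k-base overlap needs the forward primer's last k bases to equal them.
Comparing (forward last k vs required): k=1: C vs G ✗; k=2: GC vs GC ✓; k=3: TGC vs GCA ✗; k=4: ATGC vs GCAA ✗; k=5: AATGC vs GCAAC ✗; k=6: GAATGC vs GCAACA ✗; k=7: CGAATGC vs GCAACAT ✗; k=8: GCGAATGC vs GCAACATC ✗.
Only k = 2 is perfect, so the longest perfect 3' overlap is 2.

Longest perfect overlap: 2 complementary base pairs; below the dimer-risk threshold (threshold 4).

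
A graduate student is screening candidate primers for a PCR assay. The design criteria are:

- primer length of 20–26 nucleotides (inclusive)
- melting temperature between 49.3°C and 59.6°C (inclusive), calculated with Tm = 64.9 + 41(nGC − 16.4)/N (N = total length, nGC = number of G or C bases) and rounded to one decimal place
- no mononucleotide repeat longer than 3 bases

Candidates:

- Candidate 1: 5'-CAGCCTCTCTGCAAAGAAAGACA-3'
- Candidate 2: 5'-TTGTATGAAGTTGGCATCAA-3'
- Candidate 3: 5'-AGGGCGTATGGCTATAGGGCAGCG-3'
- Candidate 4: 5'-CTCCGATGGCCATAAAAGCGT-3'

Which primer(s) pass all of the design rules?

Candidate 1 (23 nt, A=9 T=3 G=4 C=7): length 23 ✓; Tm = 64.9 + 41·(11 − 16.4)/23 = 55.3°C ✓; longest run = 3 ✓ — passes.
Candidate 2 (20 nt, A=6 T=7 G=5 C=2): length 20 ✓; Tm = 64.9 + 41·(7 − 16.4)/20 = 45.6°C, outside 49.3–59.6°C ✗; longest run = 2 ✓ — fails.
Candidate 3 (24 nt, A=5 T=4 G=11 C=4): length 24 ✓; Tm = 64.9 + 41·(15 − 16.4)/24 = 62.5°C, outside 49.3–59.6°C ✗; longest run = 3 ✓ — fails.
Candidate 4 (21 nt, A=6 T=4 G=5 C=6): length 21 ✓; Tm = 64.9 + 41·(11 − 16.4)/21 = 54.4°C ✓; longest run = 4, exceeds 3 ✗ — fails.

Candidate 1 only.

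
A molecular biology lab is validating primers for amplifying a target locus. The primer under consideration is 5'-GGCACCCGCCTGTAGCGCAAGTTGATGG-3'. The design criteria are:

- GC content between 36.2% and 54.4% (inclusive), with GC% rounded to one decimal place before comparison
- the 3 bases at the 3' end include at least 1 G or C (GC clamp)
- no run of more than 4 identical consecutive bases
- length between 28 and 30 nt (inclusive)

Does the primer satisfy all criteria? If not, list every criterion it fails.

Fails: GC content.

Base counts: A=5, T=5, G=10, C=8 (length 28).
GC content: GC 18/28 = 64.3%, outside 36.2–54.4% ✗
GC clamp: 3' end TGG has 2 G/C ✓
homopolymer run: longest run = 3 ✓
length: length 28 ✓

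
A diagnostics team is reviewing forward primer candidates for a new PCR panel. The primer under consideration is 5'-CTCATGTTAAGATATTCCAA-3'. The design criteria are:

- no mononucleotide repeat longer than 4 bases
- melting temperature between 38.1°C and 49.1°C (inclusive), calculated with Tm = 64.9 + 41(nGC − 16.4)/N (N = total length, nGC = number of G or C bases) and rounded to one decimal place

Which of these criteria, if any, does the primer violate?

Base counts: A=7, T=7, G=2, C=4 (length 20).
homopolymer run: longest run = 2 ✓
Tm: Tm = 64.9 + 41·(6 − 16.4)/20 = 43.6°C ✓

Meets all criteria.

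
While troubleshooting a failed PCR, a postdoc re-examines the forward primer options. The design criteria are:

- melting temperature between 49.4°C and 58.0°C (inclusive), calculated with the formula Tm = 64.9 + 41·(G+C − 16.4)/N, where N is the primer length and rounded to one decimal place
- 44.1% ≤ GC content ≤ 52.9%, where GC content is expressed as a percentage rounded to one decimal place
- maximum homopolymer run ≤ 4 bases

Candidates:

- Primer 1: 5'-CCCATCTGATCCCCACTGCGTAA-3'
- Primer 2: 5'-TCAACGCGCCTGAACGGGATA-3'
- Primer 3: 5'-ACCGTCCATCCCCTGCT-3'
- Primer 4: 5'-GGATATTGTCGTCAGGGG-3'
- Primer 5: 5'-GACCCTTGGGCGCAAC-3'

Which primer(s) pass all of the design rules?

None of the candidates satisfy all criteria.

Primer 1 (23 nt, A=5 T=5 G=3 C=10): Tm = 64.9 + 41·(13 − 16.4)/23 = 58.8°C, outside 49.4–58.0°C ✗; GC 13/23 = 56.5%, outside 44.1–52.9% ✗; longest run = 4 ✓ — fails.
Primer 2 (21 nt, A=6 T=3 G=6 C=6): Tm = 64.9 + 41·(12 − 16.4)/21 = 56.3°C ✓; GC 12/21 = 57.1%, outside 44.1–52.9% ✗; longest run = 3 ✓ — fails.
Primer 3 (17 nt, A=2 T=4 G=2 C=9): Tm = 64.9 + 41·(11 − 16.4)/17 = 51.9°C ✓; GC 11/17 = 64.7%, outside 44.1–52.9% ✗; longest run = 4 ✓ — fails.
Primer 4 (18 nt, A=3 T=5 G=8 C=2): Tm = 64.9 + 41·(10 − 16.4)/18 = 50.3°C ✓; GC 10/18 = 55.6%, outside 44.1–52.9% ✗; longest run = 4 ✓ — fails.
Primer 5 (16 nt, A=3 T=2 G=5 C=6): Tm = 64.9 + 41·(11 − 16.4)/16 = 51.1°C ✓; GC 11/16 = 68.8%, outside 44.1–52.9% ✗; longest run = 3 ✓ — fails.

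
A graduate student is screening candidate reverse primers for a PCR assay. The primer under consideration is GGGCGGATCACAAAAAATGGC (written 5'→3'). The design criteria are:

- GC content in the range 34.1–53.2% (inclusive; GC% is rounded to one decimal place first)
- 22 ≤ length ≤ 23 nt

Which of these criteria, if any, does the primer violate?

Base counts: A=8, T=2, G=7, C=4 (length 21).
GC content: GC 11/21 = 52.4% ✓
length: length 21, outside 22–23 ✗

Fails: length.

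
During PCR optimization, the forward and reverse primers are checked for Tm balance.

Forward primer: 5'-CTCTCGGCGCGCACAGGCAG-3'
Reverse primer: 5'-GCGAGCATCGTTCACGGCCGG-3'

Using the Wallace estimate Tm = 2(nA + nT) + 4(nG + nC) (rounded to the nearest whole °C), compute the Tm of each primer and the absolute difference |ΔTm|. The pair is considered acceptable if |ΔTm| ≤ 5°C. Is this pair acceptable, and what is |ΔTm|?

Forward: A=3 T=2 G=7 C=8 → Tm = 2·5 + 4·15 = 70°C.
Reverse: A=3 T=3 G=8 C=7 → Tm = 2·6 + 4·15 = 72°C.
|ΔTm| = |70 − 72| = 2°C, ≤ 5°C.

|ΔTm| = 2°C; the pair is acceptable.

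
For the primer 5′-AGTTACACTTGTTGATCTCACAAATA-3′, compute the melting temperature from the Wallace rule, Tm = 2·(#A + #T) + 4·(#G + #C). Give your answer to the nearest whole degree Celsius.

68°C

Base counts: A=9, T=9, G=3, C=5 (length 26).
Tm = 2·(9+9) + 4·(3+5) = 2·18 + 4·8 = 36 + 32 = 68°C.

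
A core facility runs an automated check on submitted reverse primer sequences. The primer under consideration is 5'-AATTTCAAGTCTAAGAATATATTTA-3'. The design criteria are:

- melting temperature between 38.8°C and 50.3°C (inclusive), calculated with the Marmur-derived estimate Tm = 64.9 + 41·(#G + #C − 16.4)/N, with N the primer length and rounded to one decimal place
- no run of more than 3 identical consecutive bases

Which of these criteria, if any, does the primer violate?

Meets all criteria.

Base counts: A=11, T=10, G=2, C=2 (length 25).
Tm: Tm = 64.9 + 41·(4 − 16.4)/25 = 44.6°C ✓
homopolymer run: longest run = 3 ✓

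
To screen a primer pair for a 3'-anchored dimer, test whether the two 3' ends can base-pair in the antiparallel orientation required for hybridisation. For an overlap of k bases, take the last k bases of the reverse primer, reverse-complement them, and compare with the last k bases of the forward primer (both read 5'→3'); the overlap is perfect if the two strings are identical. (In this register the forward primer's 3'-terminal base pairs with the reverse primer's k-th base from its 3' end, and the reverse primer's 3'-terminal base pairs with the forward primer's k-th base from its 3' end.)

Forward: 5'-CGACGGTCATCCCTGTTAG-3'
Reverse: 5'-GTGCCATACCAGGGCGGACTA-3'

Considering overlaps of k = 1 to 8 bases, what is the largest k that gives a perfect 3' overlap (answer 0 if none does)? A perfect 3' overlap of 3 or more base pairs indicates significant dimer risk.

Longest perfect overlap: 3 complementary base pairs; significant dimer risk (threshold 3).

Last 8 bases (5'→3') — forward …CCTGTTAG, reverse …GCGGACTA.
Reverse complement of the reverse primer's last 8 bases: TAGTCCGC; its first k bases are the reverse complement of the reverse primer's last k bases, so a perfect k-base overlap needs the forward primer's last k bases to equal them.
Comparing (forward last k vs required): k=1: G vs T ✗; k=2: AG vs TA ✗; k=3: TAG vs TAG ✓; k=4: TTAG vs TAGT ✗; k=5: GTTAG vs TAGTC ✗; k=6: TGTTAG vs TAGTCC ✗; k=7: CTGTTAG vs TAGTCCG ✗; k=8: CCTGTTAG vs TAGTCCGC ✗.
Only k = 3 is perfect, so the longest perfect 3' overlap is 3.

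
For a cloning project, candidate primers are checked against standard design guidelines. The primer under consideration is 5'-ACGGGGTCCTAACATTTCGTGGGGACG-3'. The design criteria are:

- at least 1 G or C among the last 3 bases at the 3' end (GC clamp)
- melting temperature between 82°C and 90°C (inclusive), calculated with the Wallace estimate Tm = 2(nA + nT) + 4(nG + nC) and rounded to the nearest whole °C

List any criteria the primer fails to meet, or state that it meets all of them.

Meets all criteria.

Base counts: A=5, T=6, G=10, C=6 (length 27).
GC clamp: 3' end ACG has 2 G/C ✓
Tm: Tm = 2·11 + 4·16 = 86°C ✓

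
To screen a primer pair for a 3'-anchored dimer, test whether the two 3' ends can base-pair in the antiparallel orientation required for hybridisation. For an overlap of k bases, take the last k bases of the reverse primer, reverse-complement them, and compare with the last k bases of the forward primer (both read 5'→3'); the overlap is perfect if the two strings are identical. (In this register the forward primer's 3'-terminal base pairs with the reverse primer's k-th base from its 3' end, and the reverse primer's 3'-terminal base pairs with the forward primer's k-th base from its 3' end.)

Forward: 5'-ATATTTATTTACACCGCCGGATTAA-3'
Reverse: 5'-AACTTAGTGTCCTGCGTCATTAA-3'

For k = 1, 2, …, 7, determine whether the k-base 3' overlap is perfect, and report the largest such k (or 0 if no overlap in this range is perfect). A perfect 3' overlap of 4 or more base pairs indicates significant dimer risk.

Longest perfect overlap: 4 complementary base pairs; significant dimer risk (threshold 4).

Last 7 bases (5'→3') — forward …GGATTAA, reverse …TCATTAA.
Reverse complement of the reverse primer's last 7 bases: TTAATGA; its first k bases are the reverse complement of the reverse primer's last k bases, so a perfect k-base overlap needs the forward primer's last k bases to equal them.
Comparing (forward last k vs required): k=1: A vs T ✗; k=2: AA vs TT ✗; k=3: TAA vs TTA ✗; k=4: TTAA vs TTAA ✓; k=5: ATTAA vs TTAAT ✗; k=6: GATTAA vs TTAATG ✗; k=7: GGATTAA vs TTAATGA ✗.
Only k = 4 is perfect, so the longest perfect 3' overlap is 4.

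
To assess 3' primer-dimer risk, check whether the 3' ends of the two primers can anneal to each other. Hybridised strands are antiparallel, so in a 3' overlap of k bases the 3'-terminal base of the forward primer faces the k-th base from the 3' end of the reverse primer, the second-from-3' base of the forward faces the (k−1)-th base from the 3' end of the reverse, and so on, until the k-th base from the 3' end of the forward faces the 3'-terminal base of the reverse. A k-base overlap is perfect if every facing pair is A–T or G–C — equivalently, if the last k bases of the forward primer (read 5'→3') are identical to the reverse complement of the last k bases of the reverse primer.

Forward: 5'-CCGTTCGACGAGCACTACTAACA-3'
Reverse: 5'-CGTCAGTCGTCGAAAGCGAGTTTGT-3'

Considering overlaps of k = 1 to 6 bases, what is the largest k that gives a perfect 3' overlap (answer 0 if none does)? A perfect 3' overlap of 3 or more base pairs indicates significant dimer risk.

Last 6 bases (5'→3') — forward …CTAACA, reverse …GTTTGT.
Reverse complement of the reverse primer's last 6 bases: ACAAAC; its first k bases are the reverse complement of the reverse primer's last k bases, so a perfect k-base overlap needs the forward primer's last k bases to equal them.
Comparing (forward last k vs required): k=1: A vs A ✓; k=2: CA vs AC ✗; k=3: ACA vs ACA ✓; k=4: AACA vs ACAA ✗; k=5: TAACA vs ACAAA ✗; k=6: CTAACA vs ACAAAC ✗.
Perfect overlaps at k = 1, 3; the largest is 3.

Longest perfect overlap: 3 complementary base pairs; significant dimer risk (threshold 3).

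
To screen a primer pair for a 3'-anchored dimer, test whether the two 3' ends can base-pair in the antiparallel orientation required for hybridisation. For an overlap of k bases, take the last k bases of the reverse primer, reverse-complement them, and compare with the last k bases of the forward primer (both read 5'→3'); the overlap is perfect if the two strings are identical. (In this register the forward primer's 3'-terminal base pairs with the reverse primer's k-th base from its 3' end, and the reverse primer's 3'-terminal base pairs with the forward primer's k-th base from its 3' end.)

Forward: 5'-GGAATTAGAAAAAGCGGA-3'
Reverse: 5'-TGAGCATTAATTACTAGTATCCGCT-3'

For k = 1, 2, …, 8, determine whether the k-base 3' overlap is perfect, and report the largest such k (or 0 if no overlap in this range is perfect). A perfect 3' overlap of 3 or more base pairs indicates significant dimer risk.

Last 8 bases (5'→3') — forward …AAAGCGGA, reverse …TATCCGCT.
Reverse complement of the reverse primer's last 8 bases: AGCGGATA; its first k bases are the reverse complement of the reverse primer's last k bases, so a perfect k-base overlap needs the forward primer's last k bases to equal them.
Comparing (forward last k vs required): k=1: A vs A ✓; k=2: GA vs AG ✗; k=3: GGA vs AGC ✗; k=4: CGGA vs AGCG ✗; k=5: GCGGA vs AGCGG ✗; k=6: AGCGGA vs AGCGGA ✓; k=7: AAGCGGA vs AGCGGAT ✗; k=8: AAAGCGGA vs AGCGGATA ✗.
Perfect overlaps at k = 1, 6; the largest is 6.

Longest perfect overlap: 6 complementary base pairs; significant dimer risk (threshold 3).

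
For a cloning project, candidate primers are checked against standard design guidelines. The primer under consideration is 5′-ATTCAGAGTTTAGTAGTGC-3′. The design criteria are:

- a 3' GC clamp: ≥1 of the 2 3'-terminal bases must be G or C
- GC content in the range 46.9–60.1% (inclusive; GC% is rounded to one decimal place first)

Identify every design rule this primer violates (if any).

Fails: GC content.

Base counts: A=5, T=7, G=5, C=2 (length 19).
GC clamp: 3' end GC has 2 G/C ✓
GC content: GC 7/19 = 36.8%, outside 46.9–60.1% ✗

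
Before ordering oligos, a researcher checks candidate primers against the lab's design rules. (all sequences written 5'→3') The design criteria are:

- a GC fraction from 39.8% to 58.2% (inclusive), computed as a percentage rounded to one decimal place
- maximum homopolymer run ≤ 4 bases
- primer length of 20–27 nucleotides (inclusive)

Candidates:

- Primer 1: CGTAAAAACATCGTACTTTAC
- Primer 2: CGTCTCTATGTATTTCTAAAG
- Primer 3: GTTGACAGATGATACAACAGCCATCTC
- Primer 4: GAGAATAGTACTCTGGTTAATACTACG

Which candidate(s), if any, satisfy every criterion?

Primer 1 (21 nt, A=8 T=6 G=2 C=5): GC 7/21 = 33.3%, outside 39.8–58.2% ✗; longest run = 5, exceeds 4 ✗; length 21 ✓ — fails.
Primer 2 (21 nt, A=5 T=9 G=3 C=4): GC 7/21 = 33.3%, outside 39.8–58.2% ✗; longest run = 3 ✓; length 21 ✓ — fails.
Primer 3 (27 nt, A=9 T=6 G=5 C=7): GC 12/27 = 44.4% ✓; longest run = 2 ✓; length 27 ✓ — passes.
Primer 4 (27 nt, A=9 T=8 G=6 C=4): GC 10/27 = 37.0%, outside 39.8–58.2% ✗; longest run = 2 ✓; length 27 ✓ — fails.

Primer 3 only.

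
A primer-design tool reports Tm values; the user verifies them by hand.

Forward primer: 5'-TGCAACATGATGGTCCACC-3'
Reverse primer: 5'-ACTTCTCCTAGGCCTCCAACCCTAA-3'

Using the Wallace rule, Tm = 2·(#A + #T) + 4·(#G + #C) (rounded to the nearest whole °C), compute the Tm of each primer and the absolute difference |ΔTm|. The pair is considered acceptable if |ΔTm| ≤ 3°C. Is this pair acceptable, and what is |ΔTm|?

Forward: A=5 T=4 G=4 C=6 → Tm = 2·9 + 4·10 = 58°C.
Reverse: A=6 T=6 G=2 C=11 → Tm = 2·12 + 4·13 = 76°C.
|ΔTm| = |58 − 76| = 18°C, > 3°C.

|ΔTm| = 18°C; the pair is not acceptable.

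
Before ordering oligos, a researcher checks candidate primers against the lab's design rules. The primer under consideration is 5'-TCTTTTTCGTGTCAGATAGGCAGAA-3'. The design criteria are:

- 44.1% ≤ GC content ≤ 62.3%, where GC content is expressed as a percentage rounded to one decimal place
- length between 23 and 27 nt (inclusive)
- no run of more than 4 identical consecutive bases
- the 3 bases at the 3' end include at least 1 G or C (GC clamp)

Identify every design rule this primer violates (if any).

Fails: GC content, homopolymer run.

Base counts: A=6, T=9, G=6, C=4 (length 25).
GC content: GC 10/25 = 40.0%, outside 44.1–62.3% ✗
length: length 25 ✓
homopolymer run: longest run = 5, exceeds 4 ✗
GC clamp: 3' end GAA has 1 G/C ✓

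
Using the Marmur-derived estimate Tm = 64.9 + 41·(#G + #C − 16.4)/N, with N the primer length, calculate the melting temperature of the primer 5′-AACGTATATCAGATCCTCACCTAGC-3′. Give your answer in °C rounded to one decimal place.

Base counts: A=8, T=6, G=3, C=8; G+C = 11, N = 25.
Tm = 64.9 + 41·(11 − 16.4)/25 = 64.9 + -221.40/25 = 56.0°C.

56.0°C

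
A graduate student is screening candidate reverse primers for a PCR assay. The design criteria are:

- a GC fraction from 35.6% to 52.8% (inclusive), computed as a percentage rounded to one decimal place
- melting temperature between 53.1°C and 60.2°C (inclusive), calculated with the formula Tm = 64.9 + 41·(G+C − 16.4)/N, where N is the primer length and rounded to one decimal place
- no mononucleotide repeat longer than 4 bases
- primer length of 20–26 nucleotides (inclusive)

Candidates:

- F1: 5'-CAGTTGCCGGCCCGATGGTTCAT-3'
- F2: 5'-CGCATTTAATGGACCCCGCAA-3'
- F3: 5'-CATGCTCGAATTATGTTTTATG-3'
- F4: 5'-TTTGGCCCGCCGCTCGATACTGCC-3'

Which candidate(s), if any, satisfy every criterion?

F1 (23 nt, A=3 T=6 G=7 C=7): GC 14/23 = 60.9%, outside 35.6–52.8% ✗; Tm = 64.9 + 41·(14 − 16.4)/23 = 60.6°C, outside 53.1–60.2°C ✗; longest run = 3 ✓; length 23 ✓ — fails.
F2 (21 nt, A=6 T=4 G=4 C=7): GC 11/21 = 52.4% ✓; Tm = 64.9 + 41·(11 − 16.4)/21 = 54.4°C ✓; longest run = 4 ✓; length 21 ✓ — passes.
F3 (22 nt, A=5 T=10 G=4 C=3): GC 7/22 = 31.8%, outside 35.6–52.8% ✗; Tm = 64.9 + 41·(7 − 16.4)/22 = 47.4°C, outside 53.1–60.2°C ✗; longest run = 4 ✓; length 22 ✓ — fails.
F4 (24 nt, A=2 T=6 G=6 C=10): GC 16/24 = 66.7%, outside 35.6–52.8% ✗; Tm = 64.9 + 41·(16 − 16.4)/24 = 64.2°C, outside 53.1–60.2°C ✗; longest run = 3 ✓; length 24 ✓ — fails.

F2 only.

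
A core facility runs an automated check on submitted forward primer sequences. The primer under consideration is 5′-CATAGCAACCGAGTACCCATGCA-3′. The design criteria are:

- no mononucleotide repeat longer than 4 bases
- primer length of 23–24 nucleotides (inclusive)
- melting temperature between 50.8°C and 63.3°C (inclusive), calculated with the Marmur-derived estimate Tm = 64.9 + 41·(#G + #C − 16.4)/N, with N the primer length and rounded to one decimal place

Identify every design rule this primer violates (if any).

Meets all criteria.

Base counts: A=8, T=3, G=4, C=8 (length 23).
homopolymer run: longest run = 3 ✓
length: length 23 ✓
Tm: Tm = 64.9 + 41·(12 − 16.4)/23 = 57.1°C ✓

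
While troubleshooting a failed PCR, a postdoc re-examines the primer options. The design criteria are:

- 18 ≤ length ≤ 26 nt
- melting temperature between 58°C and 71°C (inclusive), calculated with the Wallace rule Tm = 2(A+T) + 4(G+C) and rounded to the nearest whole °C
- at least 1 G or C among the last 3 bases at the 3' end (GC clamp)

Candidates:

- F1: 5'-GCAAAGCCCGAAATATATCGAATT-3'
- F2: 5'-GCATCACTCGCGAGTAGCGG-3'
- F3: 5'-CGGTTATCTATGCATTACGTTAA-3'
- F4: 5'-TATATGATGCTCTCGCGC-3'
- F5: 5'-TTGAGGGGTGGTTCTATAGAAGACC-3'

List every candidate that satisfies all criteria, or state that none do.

F1 (24 nt, A=10 T=5 G=4 C=5): length 24 ✓; Tm = 2·15 + 4·9 = 66°C ✓; 3' end ATT has 0 G/C, need ≥1 ✗ — fails.
F2 (20 nt, A=4 T=3 G=7 C=6): length 20 ✓; Tm = 2·7 + 4·13 = 66°C ✓; 3' end CGG has 3 G/C ✓ — passes.
F3 (23 nt, A=6 T=9 G=4 C=4): length 23 ✓; Tm = 2·15 + 4·8 = 62°C ✓; 3' end TAA has 0 G/C, need ≥1 ✗ — fails.
F4 (18 nt, A=3 T=6 G=4 C=5): length 18 ✓; Tm = 2·9 + 4·9 = 54°C, outside 58–71°C ✗; 3' end CGC has 3 G/C ✓ — fails.
F5 (25 nt, A=6 T=7 G=9 C=3): length 25 ✓; Tm = 2·13 + 4·12 = 74°C, outside 58–71°C ✗; 3' end ACC has 2 G/C ✓ — fails.

F2 only.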